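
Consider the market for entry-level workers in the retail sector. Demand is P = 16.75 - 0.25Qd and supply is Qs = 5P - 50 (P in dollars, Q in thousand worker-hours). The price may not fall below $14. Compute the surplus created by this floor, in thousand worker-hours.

9

Rearranging demand gives Qd = 67 - 4P. Equilibrium: 67 - 4P = 5P - 50, so 117 = 9P and P* = 13, Q* = 15.
The floor of 14 is above the equilibrium price 13, so it binds.
At P = 14: Qd = 67 - 4·14 = 11 and Qs = 5·14 - 50 = 20.
Surplus = Qs - Qd = 20 - 11 = 9.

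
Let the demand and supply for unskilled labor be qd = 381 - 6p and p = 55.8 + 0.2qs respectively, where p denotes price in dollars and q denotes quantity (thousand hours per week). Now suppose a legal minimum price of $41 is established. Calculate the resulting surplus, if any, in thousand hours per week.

0

Rearranging supply gives qs = 5p - 279. Equilibrium: 381 - 6p = 5p - 279, so 660 = 11p and p* = 60, q* = 21.
The floor of 41 is below the equilibrium price 60, so it is not binding; the market clears at p* = 60, q* = 21.
Since the control does not bind, there is no surplus.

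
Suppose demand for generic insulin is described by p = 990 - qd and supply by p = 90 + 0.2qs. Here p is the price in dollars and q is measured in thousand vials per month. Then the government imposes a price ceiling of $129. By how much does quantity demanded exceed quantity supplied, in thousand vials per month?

666

Rearranging demand gives qd = 990 - p; rearranging supply gives qs = 5p - 450. Without the control the market clears where 990 - p = 5p - 450, i.e. p* = 240 and q* = 750.
Because the ceiling (129) lies below the market-clearing price, it is binding.
At p = 129: qd = 990 - 129 = 861 and qs = 5·129 - 450 = 195.
Shortage = qd - qs = 861 - 195 = 666.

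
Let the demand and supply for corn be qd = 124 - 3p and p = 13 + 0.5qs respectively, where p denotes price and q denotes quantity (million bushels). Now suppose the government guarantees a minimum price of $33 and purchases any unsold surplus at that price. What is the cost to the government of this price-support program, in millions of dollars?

Rearranging supply gives qs = 2p - 26. Without the control the market clears where 124 - 3p = 2p - 26, i.e. p* = 30 and q* = 34.
Because the floor (33) lies above the market-clearing price, it is binding.
At p = 33: qd = 124 - 3·33 = 25 and qs = 2·33 - 26 = 40.
Surplus = qs - qd = 15.
Government expenditure = surplus × support price = 15 × 33 = 495.

495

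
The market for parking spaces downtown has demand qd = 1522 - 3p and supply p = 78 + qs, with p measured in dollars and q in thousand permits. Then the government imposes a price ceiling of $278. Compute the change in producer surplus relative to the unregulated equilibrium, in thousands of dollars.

-31842

Rearranging supply gives qs = p - 78. Setting quantity demanded equal to quantity supplied, 1522 - 3p = p - 78, gives p* = 400 and q* = 322.
Since 278 < 400, the ceiling is binding.
At p = 278: qd = 1522 - 3·278 = 688 and qs = 278 - 78 = 200.
Producer surplus without the control is ½ · (400 - 78) · 322 = 51842.
With the ceiling, producers sell 200 units at 278, so PS = ½ · (278 - 78) · 200 = 20000.
Change in producer surplus = 20000 - 51842 = -31842.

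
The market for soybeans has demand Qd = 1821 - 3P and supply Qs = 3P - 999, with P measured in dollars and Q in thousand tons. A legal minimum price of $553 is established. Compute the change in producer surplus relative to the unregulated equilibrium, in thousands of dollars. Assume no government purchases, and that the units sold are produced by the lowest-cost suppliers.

3112.5

Without the control the market clears where 1821 - 3P = 3P - 999, i.e. P* = 470 and Q* = 411.
Since 553 > 470, the floor is binding.
At P = 553: Qd = 1821 - 3·553 = 162 and Qs = 3·553 - 999 = 660.
Producer surplus without the control is ½ · (470 - 333) · 411 = 28153.5.
With the floor, 162 units are sold at 553. The supply price at Q = 162 is 387, so PS = ½ · [(553 - 333) + (553 - 387)] · 162 = 31266.
Change in producer surplus = 31266 - 28153.5 = 3112.5.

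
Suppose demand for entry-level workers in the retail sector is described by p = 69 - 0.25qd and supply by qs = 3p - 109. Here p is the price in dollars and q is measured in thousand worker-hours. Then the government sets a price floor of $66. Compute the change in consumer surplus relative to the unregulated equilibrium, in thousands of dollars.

Rearranging demand gives qd = 276 - 4p. Without the control the market clears where 276 - 4p = 3p - 109, i.e. p* = 55 and q* = 56.
Since 66 > 55, the floor is binding.
At p = 66: qd = 276 - 4·66 = 12 and qs = 3·66 - 109 = 89.
Consumer surplus without the control is ½ · (69 - 55) · 56 = 392.
With the floor, consumers buy 12 units at 66, so CS = ½ · (69 - 66) · 12 = 18.
Change in consumer surplus = 18 - 392 = -374.

-374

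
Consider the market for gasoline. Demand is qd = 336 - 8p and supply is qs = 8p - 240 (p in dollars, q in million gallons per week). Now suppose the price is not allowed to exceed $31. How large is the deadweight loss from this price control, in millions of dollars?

200

Setting quantity demanded equal to quantity supplied, 336 - 8p = 8p - 240, gives p* = 36 and q* = 48.
Since 31 < 36, the ceiling is binding.
At p = 31: qd = 336 - 8·31 = 88 and qs = 8·31 - 240 = 8.
Quantity traded falls to 8. At q = 8 the demand price is (336 - 8)/8 = 41 and the supply price is (240 + 8)/8 = 31.
Deadweight loss = ½ · (41 - 31) · (48 - 8) = ½ · 10 · 40 = 200.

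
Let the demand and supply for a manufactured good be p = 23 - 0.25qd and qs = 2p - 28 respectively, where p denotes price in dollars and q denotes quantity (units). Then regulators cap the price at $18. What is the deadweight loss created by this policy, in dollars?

Rearranging demand gives qd = 92 - 4p. Equilibrium: 92 - 4p = 2p - 28, so 120 = 6p and p* = 20, q* = 12.
The ceiling of 18 is below the equilibrium price 20, so it binds.
At p = 18: qd = 92 - 4·18 = 20 and qs = 2·18 - 28 = 8.
Quantity traded falls to 8. At q = 8 the demand price is (92 - 8)/4 = 21 and the supply price is (28 + 8)/2 = 18.
Deadweight loss = ½ · (21 - 18) · (12 - 8) = ½ · 3 · 4 = 6.

6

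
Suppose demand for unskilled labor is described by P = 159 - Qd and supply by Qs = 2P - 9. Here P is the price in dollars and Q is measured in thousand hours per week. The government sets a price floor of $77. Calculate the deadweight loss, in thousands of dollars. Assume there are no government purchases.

330.75

Rearranging demand gives Qd = 159 - P. Setting quantity demanded equal to quantity supplied, 159 - P = 2P - 9, gives P* = 56 and Q* = 103.
Because the floor (77) lies above the market-clearing price, it is binding.
At P = 77: Qd = 159 - 77 = 82 and Qs = 2·77 - 9 = 145.
Quantity traded falls to 82. At Q = 82 the demand price is 159 - 82 = 77 and the supply price is (9 + 82)/2 = 45.5.
Deadweight loss = ½ · (77 - 45.5) · (103 - 82) = ½ · 31.5 · 21 = 330.75.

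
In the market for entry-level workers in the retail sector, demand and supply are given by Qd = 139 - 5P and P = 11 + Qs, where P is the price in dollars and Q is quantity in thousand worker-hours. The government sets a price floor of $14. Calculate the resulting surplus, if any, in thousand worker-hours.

Rearranging supply gives Qs = P - 11. In a free market, 139 - 5P = P - 11 gives the equilibrium P* = 25, Q* = 14.
Since 14 is below P* = 25, the floor does not bind and the free-market outcome prevails.
Since the control does not bind, there is no surplus.

0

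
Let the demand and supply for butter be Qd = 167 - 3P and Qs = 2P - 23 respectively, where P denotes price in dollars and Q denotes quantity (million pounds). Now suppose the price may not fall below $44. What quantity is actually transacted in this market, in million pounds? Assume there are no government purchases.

35

Without the control the market clears where 167 - 3P = 2P - 23, i.e. P* = 38 and Q* = 53.
Because the floor (44) lies above the market-clearing price, it is binding.
At P = 44: Qd = 167 - 3·44 = 35 and Qs = 2·44 - 23 = 65.
The quantity actually transacted is the short side, demand: 35.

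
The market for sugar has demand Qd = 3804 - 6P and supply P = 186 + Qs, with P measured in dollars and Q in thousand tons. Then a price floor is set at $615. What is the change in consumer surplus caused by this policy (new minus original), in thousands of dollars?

-11205

Rearranging supply gives Qs = P - 186. Without the control the market clears where 3804 - 6P = P - 186, i.e. P* = 570 and Q* = 384.
Since 615 > 570, the floor is binding.
At P = 615: Qd = 3804 - 6·615 = 114 and Qs = 615 - 186 = 429.
Consumer surplus without the control is ½ · (634 - 570) · 384 = 12288.
With the floor, consumers buy 114 units at 615, so CS = ½ · (634 - 615) · 114 = 1083.
Change in consumer surplus = 1083 - 12288 = -11205.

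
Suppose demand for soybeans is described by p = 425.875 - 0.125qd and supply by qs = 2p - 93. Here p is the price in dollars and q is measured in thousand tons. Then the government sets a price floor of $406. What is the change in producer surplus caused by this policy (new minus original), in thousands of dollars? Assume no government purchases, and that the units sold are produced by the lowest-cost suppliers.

Rearranging demand gives qd = 3407 - 8p. Equilibrium: 3407 - 8p = 2p - 93, so 3500 = 10p and p* = 350, q* = 607.
Because the floor (406) lies above the market-clearing price, it is binding.
At p = 406: qd = 3407 - 8·406 = 159 and qs = 2·406 - 93 = 719.
Producer surplus without the control is ½ · (350 - 46.5) · 607 = 92112.25.
With the floor, 159 units are sold at 406. The supply price at q = 159 is 126, so PS = ½ · [(406 - 46.5) + (406 - 126)] · 159 = 50840.25.
Change in producer surplus = 50840.25 - 92112.25 = -41272.

-41272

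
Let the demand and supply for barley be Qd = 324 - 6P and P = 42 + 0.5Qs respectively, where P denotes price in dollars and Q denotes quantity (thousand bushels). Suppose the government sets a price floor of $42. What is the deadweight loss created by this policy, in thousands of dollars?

Rearranging supply gives Qs = 2P - 84. Without the control the market clears where 324 - 6P = 2P - 84, i.e. P* = 51 and Q* = 18.
Since 42 is below P* = 51, the floor does not bind and the free-market outcome prevails.
Since the control does not bind, no trades are prevented and deadweight loss is zero.

0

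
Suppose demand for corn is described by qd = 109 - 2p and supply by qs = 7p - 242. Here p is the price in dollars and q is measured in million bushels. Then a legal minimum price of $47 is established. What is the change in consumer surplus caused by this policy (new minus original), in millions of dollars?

-184

Equilibrium: 109 - 2p = 7p - 242, so 351 = 9p and p* = 39, q* = 31.
Since 47 > 39, the floor is binding.
At p = 47: qd = 109 - 2·47 = 15 and qs = 7·47 - 242 = 87.
Consumer surplus without the control is ½ · (54.5 - 39) · 31 = 240.25.
With the floor, consumers buy 15 units at 47, so CS = ½ · (54.5 - 47) · 15 = 56.25.
Change in consumer surplus = 56.25 - 240.25 = -184.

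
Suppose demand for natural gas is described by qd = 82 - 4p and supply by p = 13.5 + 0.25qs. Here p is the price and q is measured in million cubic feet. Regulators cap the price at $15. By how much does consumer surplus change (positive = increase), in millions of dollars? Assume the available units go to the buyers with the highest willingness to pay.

Rearranging supply gives qs = 4p - 54. Equilibrium: 82 - 4p = 4p - 54, so 136 = 8p and p* = 17, q* = 14.
The ceiling of 15 is below the equilibrium price 17, so it binds.
At p = 15: qd = 82 - 4·15 = 22 and qs = 4·15 - 54 = 6.
Consumer surplus without the control is ½ · (20.5 - 17) · 14 = 24.5.
With the ceiling, 6 units are sold at 15 (assume they go to the highest-value buyers). The demand price at q = 6 is 19, so CS = ½ · [(20.5 - 15) + (19 - 15)] · 6 = 28.5.
Change in consumer surplus = 28.5 - 24.5 = 4.

4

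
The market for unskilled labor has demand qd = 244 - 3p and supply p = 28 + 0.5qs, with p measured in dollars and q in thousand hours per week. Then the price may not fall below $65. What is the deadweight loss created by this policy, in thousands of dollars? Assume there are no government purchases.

93.75

Rearranging supply gives qs = 2p - 56. Without the control the market clears where 244 - 3p = 2p - 56, i.e. p* = 60 and q* = 64.
The floor of 65 is above the equilibrium price 60, so it binds.
At p = 65: qd = 244 - 3·65 = 49 and qs = 2·65 - 56 = 74.
Quantity traded falls to 49. At q = 49 the demand price is (244 - 49)/3 = 65 and the supply price is (56 + 49)/2 = 52.5.
Deadweight loss = ½ · (65 - 52.5) · (64 - 49) = ½ · 12.5 · 15 = 93.75.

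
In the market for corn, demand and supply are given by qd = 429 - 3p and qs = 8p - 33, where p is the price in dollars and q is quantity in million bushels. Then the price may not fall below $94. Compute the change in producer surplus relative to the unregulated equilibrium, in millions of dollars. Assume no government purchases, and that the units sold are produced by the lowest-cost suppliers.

6123

In a free market, 429 - 3p = 8p - 33 gives the equilibrium p* = 42, q* = 303.
The floor of 94 is above the equilibrium price 42, so it binds.
At p = 94: qd = 429 - 3·94 = 147 and qs = 8·94 - 33 = 719.
Producer surplus without the control is ½ · (42 - 4.125) · 303 = 5738.0625.
With the floor, 147 units are sold at 94. The supply price at q = 147 is 22.5, so PS = ½ · [(94 - 4.125) + (94 - 22.5)] · 147 = 11861.0625.
Change in producer surplus = 11861.0625 - 5738.0625 = 6123.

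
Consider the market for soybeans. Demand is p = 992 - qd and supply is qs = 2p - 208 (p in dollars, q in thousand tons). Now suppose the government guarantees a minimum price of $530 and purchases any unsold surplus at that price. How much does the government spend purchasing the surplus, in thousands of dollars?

206700

Rearranging demand gives qd = 992 - p. In a free market, 992 - p = 2p - 208 gives the equilibrium p* = 400, q* = 592.
Because the floor (530) lies above the market-clearing price, it is binding.
At p = 530: qd = 992 - 530 = 462 and qs = 2·530 - 208 = 852.
Surplus = qs - qd = 390.
Government expenditure = surplus × support price = 390 × 530 = 206700.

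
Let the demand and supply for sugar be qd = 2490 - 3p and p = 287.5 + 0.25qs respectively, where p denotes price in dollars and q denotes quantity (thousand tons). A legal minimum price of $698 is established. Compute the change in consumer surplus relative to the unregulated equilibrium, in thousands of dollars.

-118014

Rearranging supply gives qs = 4p - 1150. Setting quantity demanded equal to quantity supplied, 2490 - 3p = 4p - 1150, gives p* = 520 and q* = 930.
Since 698 > 520, the floor is binding.
At p = 698: qd = 2490 - 3·698 = 396 and qs = 4·698 - 1150 = 1642.
Consumer surplus without the control is ½ · (830 - 520) · 930 = 144150.
With the floor, consumers buy 396 units at 698, so CS = ½ · (830 - 698) · 396 = 26136.
Change in consumer surplus = 26136 - 144150 = -118014.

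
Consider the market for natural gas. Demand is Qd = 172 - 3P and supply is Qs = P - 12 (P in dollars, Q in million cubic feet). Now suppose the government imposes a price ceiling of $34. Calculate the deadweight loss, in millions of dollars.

96

In a free market, 172 - 3P = P - 12 gives the equilibrium P* = 46, Q* = 34.
The ceiling of 34 is below the equilibrium price 46, so it binds.
At P = 34: Qd = 172 - 3·34 = 70 and Qs = 34 - 12 = 22.
Quantity traded falls to 22. At Q = 22 the demand price is (172 - 22)/3 = 50 and the supply price is 12 + 22 = 34.
Deadweight loss = ½ · (50 - 34) · (34 - 22) = ½ · 16 · 12 = 96.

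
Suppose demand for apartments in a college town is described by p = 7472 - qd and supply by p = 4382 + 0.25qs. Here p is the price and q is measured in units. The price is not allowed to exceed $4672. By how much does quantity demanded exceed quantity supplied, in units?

Rearranging demand gives qd = 7472 - p; rearranging supply gives qs = 4p - 17528. Equilibrium: 7472 - p = 4p - 17528, so 25000 = 5p and p* = 5000, q* = 2472.
Because the ceiling (4672) lies below the market-clearing price, it is binding.
At p = 4672: qd = 7472 - 4672 = 2800 and qs = 4·4672 - 17528 = 1160.
Shortage = qd - qs = 2800 - 1160 = 1640.

1640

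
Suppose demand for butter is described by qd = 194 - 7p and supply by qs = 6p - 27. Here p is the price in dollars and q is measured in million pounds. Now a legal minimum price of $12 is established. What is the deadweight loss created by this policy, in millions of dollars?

0

Setting quantity demanded equal to quantity supplied, 194 - 7p = 6p - 27, gives p* = 17 and q* = 75.
The floor of 12 is below the equilibrium price 17, so it is not binding; the market clears at p* = 17, q* = 75.
Since the control does not bind, no trades are prevented and deadweight loss is zero.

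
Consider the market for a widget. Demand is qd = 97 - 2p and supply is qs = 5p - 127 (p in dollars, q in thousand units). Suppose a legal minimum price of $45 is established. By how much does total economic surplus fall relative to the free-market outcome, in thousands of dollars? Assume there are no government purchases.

236.6

Setting quantity demanded equal to quantity supplied, 97 - 2p = 5p - 127, gives p* = 32 and q* = 33.
Since 45 > 32, the floor is binding.
At p = 45: qd = 97 - 2·45 = 7 and qs = 5·45 - 127 = 98.
Quantity traded falls to 7. At q = 7 the demand price is (97 - 7)/2 = 45 and the supply price is (127 + 7)/5 = 26.8.
Deadweight loss = ½ · (45 - 26.8) · (33 - 7) = ½ · 18.2 · 26 = 236.6.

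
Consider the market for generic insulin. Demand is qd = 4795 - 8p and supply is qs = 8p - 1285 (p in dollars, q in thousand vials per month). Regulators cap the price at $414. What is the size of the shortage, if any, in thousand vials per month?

In a free market, 4795 - 8p = 8p - 1285 gives the equilibrium p* = 380, q* = 1755.
Since 414 is above p* = 380, the ceiling does not bind and the free-market outcome prevails.
Since the control does not bind, there is no shortage.

0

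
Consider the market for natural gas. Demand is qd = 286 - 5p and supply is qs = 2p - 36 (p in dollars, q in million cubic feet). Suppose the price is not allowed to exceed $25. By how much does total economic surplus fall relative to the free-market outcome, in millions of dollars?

617.4

In a free market, 286 - 5p = 2p - 36 gives the equilibrium p* = 46, q* = 56.
The ceiling of 25 is below the equilibrium price 46, so it binds.
At p = 25: qd = 286 - 5·25 = 161 and qs = 2·25 - 36 = 14.
Quantity traded falls to 14. At q = 14 the demand price is (286 - 14)/5 = 54.4 and the supply price is (36 + 14)/2 = 25.
Deadweight loss = ½ · (54.4 - 25) · (56 - 14) = ½ · 29.4 · 42 = 617.4.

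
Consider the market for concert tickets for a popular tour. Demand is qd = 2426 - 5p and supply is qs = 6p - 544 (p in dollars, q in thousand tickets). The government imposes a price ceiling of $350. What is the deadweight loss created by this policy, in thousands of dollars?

Equilibrium: 2426 - 5p = 6p - 544, so 2970 = 11p and p* = 270, q* = 1076.
The ceiling of 350 is above the equilibrium price 270, so it is not binding; the market clears at p* = 270, q* = 1076.
Since the control does not bind, no trades are prevented and deadweight loss is zero.

0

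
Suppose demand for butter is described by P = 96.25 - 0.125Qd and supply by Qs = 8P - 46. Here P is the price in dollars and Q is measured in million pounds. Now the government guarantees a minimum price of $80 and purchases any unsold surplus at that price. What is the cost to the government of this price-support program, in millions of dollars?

37120

Rearranging demand gives Qd = 770 - 8P. Setting quantity demanded equal to quantity supplied, 770 - 8P = 8P - 46, gives P* = 51 and Q* = 362.
Because the floor (80) lies above the market-clearing price, it is binding.
At P = 80: Qd = 770 - 8·80 = 130 and Qs = 8·80 - 46 = 594.
Surplus = Qs - Qd = 464.
Government expenditure = surplus × support price = 464 × 80 = 37120.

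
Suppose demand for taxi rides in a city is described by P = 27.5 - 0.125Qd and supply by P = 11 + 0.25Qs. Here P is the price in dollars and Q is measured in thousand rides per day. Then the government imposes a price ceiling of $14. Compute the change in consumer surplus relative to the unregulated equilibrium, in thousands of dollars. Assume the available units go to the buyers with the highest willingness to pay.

Rearranging demand gives Qd = 220 - 8P; rearranging supply gives Qs = 4P - 44. Equilibrium: 220 - 8P = 4P - 44, so 264 = 12P and P* = 22, Q* = 44.
Since 14 < 22, the ceiling is binding.
At P = 14: Qd = 220 - 8·14 = 108 and Qs = 4·14 - 44 = 12.
Consumer surplus without the control is ½ · (27.5 - 22) · 44 = 121.
With the ceiling, 12 units are sold at 14 (assume they go to the highest-value buyers). The demand price at Q = 12 is 26, so CS = ½ · [(27.5 - 14) + (26 - 14)] · 12 = 153.
Change in consumer surplus = 153 - 121 = 32.

32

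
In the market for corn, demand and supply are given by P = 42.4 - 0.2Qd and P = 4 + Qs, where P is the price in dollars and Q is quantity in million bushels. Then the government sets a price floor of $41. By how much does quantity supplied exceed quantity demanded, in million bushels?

Rearranging demand gives Qd = 212 - 5P; rearranging supply gives Qs = P - 4. In a free market, 212 - 5P = P - 4 gives the equilibrium P* = 36, Q* = 32.
The floor of 41 is above the equilibrium price 36, so it binds.
At P = 41: Qd = 212 - 5·41 = 7 and Qs = 41 - 4 = 37.
Surplus = Qs - Qd = 37 - 7 = 30.

30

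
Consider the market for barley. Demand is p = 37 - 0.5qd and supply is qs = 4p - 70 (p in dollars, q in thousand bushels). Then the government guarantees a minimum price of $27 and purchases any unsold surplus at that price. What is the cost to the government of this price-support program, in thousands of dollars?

486

Rearranging demand gives qd = 74 - 2p. Without the control the market clears where 74 - 2p = 4p - 70, i.e. p* = 24 and q* = 26.
The floor of 27 is above the equilibrium price 24, so it binds.
At p = 27: qd = 74 - 2·27 = 20 and qs = 4·27 - 70 = 38.
Surplus = qs - qd = 18.
Government expenditure = surplus × support price = 18 × 27 = 486.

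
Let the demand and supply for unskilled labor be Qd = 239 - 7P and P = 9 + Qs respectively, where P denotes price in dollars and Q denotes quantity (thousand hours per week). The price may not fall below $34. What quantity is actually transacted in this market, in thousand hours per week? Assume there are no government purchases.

Rearranging supply gives Qs = P - 9. Without the control the market clears where 239 - 7P = P - 9, i.e. P* = 31 and Q* = 22.
Since 34 > 31, the floor is binding.
At P = 34: Qd = 239 - 7·34 = 1 and Qs = 34 - 9 = 25.
The quantity actually transacted is the short side, demand: 1.

1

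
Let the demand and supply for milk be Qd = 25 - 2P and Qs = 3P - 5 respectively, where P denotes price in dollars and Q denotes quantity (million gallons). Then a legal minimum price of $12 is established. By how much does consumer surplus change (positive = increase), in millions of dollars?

In a free market, 25 - 2P = 3P - 5 gives the equilibrium P* = 6, Q* = 13.
Because the floor (12) lies above the market-clearing price, it is binding.
At P = 12: Qd = 25 - 2·12 = 1 and Qs = 3·12 - 5 = 31.
Consumer surplus without the control is ½ · (12.5 - 6) · 13 = 42.25.
With the floor, consumers buy 1 units at 12, so CS = ½ · (12.5 - 12) · 1 = 0.25.
Change in consumer surplus = 0.25 - 42.25 = -42.

-42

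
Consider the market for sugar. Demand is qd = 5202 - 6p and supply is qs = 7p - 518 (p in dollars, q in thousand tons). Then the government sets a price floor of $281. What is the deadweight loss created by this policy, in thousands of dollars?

0

Setting quantity demanded equal to quantity supplied, 5202 - 6p = 7p - 518, gives p* = 440 and q* = 2562.
Since 281 is below p* = 440, the floor does not bind and the free-market outcome prevails.
Since the control does not bind, no trades are prevented and deadweight loss is zero.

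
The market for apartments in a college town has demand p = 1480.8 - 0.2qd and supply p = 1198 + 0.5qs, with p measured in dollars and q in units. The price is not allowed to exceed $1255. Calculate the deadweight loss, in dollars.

29435

Rearranging demand gives qd = 7404 - 5p; rearranging supply gives qs = 2p - 2396. Setting quantity demanded equal to quantity supplied, 7404 - 5p = 2p - 2396, gives p* = 1400 and q* = 404.
Because the ceiling (1255) lies below the market-clearing price, it is binding.
At p = 1255: qd = 7404 - 5·1255 = 1129 and qs = 2·1255 - 2396 = 114.
Quantity traded falls to 114. At q = 114 the demand price is (7404 - 114)/5 = 1458 and the supply price is (2396 + 114)/2 = 1255.
Deadweight loss = ½ · (1458 - 1255) · (404 - 114) = ½ · 203 · 290 = 29435.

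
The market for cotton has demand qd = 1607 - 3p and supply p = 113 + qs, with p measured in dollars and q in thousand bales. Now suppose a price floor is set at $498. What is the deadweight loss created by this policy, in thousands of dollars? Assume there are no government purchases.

27744

Rearranging supply gives qs = p - 113. Setting quantity demanded equal to quantity supplied, 1607 - 3p = p - 113, gives p* = 430 and q* = 317.
Because the floor (498) lies above the market-clearing price, it is binding.
At p = 498: qd = 1607 - 3·498 = 113 and qs = 498 - 113 = 385.
Quantity traded falls to 113. At q = 113 the demand price is (1607 - 113)/3 = 498 and the supply price is 113 + 113 = 226.
Deadweight loss = ½ · (498 - 226) · (317 - 113) = ½ · 272 · 204 = 27744.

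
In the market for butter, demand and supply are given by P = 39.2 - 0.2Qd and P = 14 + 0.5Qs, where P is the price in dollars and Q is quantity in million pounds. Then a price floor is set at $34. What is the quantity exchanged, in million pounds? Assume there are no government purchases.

26

Rearranging demand gives Qd = 196 - 5P; rearranging supply gives Qs = 2P - 28. Setting quantity demanded equal to quantity supplied, 196 - 5P = 2P - 28, gives P* = 32 and Q* = 36.
Because the floor (34) lies above the market-clearing price, it is binding.
At P = 34: Qd = 196 - 5·34 = 26 and Qs = 2·34 - 28 = 40.
The quantity actually transacted is the short side, demand: 26.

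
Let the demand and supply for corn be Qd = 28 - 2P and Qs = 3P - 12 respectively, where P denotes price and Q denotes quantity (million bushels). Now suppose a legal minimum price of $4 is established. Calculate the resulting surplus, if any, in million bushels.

0

Without the control the market clears where 28 - 2P = 3P - 12, i.e. P* = 8 and Q* = 12.
The floor of 4 is below the equilibrium price 8, so it is not binding; the market clears at P* = 8, Q* = 12.
Since the control does not bind, there is no surplus.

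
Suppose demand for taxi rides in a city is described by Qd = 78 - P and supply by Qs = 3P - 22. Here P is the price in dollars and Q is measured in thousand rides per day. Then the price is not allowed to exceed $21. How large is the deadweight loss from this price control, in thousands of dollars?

96

Equilibrium: 78 - P = 3P - 22, so 100 = 4P and P* = 25, Q* = 53.
Because the ceiling (21) lies below the market-clearing price, it is binding.
At P = 21: Qd = 78 - 21 = 57 and Qs = 3·21 - 22 = 41.
Quantity traded falls to 41. At Q = 41 the demand price is 78 - 41 = 37 and the supply price is (22 + 41)/3 = 21.
Deadweight loss = ½ · (37 - 21) · (53 - 41) = ½ · 16 · 12 = 96.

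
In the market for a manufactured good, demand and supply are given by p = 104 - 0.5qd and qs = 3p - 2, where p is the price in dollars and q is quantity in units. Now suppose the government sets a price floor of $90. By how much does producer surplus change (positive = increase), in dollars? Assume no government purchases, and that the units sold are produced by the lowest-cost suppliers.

-192

Rearranging demand gives qd = 208 - 2p. Without the control the market clears where 208 - 2p = 3p - 2, i.e. p* = 42 and q* = 124.
Since 90 > 42, the floor is binding.
At p = 90: qd = 208 - 2·90 = 28 and qs = 3·90 - 2 = 268.
Producer surplus without the control is ½ · (42 - 2/3) · 124 = 7688/3.
With the floor, 28 units are sold at 90. The supply price at q = 28 is 10, so PS = ½ · [(90 - 2/3) + (90 - 10)] · 28 = 7112/3.
Change in producer surplus = 7112/3 - 7688/3 = -192.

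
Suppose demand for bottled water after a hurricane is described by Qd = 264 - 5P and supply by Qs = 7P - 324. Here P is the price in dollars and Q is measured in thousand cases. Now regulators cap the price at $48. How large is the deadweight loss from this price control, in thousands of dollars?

8.4

Setting quantity demanded equal to quantity supplied, 264 - 5P = 7P - 324, gives P* = 49 and Q* = 19.
Since 48 < 49, the ceiling is binding.
At P = 48: Qd = 264 - 5·48 = 24 and Qs = 7·48 - 324 = 12.
Quantity traded falls to 12. At Q = 12 the demand price is (264 - 12)/5 = 50.4 and the supply price is (324 + 12)/7 = 48.
Deadweight loss = ½ · (50.4 - 48) · (19 - 12) = ½ · 2.4 · 7 = 8.4.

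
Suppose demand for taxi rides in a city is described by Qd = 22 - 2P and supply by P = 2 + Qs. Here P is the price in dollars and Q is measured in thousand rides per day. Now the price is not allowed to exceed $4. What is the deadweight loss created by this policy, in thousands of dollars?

Rearranging supply gives Qs = P - 2. In a free market, 22 - 2P = P - 2 gives the equilibrium P* = 8, Q* = 6.
The ceiling of 4 is below the equilibrium price 8, so it binds.
At P = 4: Qd = 22 - 2·4 = 14 and Qs = 4 - 2 = 2.
Quantity traded falls to 2. At Q = 2 the demand price is (22 - 2)/2 = 10 and the supply price is 2 + 2 = 4.
Deadweight loss = ½ · (10 - 4) · (6 - 2) = ½ · 6 · 4 = 12.

12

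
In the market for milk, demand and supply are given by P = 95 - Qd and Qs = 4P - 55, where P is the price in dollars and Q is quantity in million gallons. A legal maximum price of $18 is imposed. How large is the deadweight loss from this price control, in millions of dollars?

1440

Rearranging demand gives Qd = 95 - P. In a free market, 95 - P = 4P - 55 gives the equilibrium P* = 30, Q* = 65.
The ceiling of 18 is below the equilibrium price 30, so it binds.
At P = 18: Qd = 95 - 18 = 77 and Qs = 4·18 - 55 = 17.
Quantity traded falls to 17. At Q = 17 the demand price is 95 - 17 = 78 and the supply price is (55 + 17)/4 = 18.
Deadweight loss = ½ · (78 - 18) · (65 - 17) = ½ · 60 · 48 = 1440.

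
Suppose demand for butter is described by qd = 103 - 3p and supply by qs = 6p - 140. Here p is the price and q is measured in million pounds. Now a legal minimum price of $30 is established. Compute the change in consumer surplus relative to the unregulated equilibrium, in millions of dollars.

In a free market, 103 - 3p = 6p - 140 gives the equilibrium p* = 27, q* = 22.
Since 30 > 27, the floor is binding.
At p = 30: qd = 103 - 3·30 = 13 and qs = 6·30 - 140 = 40.
Consumer surplus without the control is ½ · (103/3 - 27) · 22 = 242/3.
With the floor, consumers buy 13 units at 30, so CS = ½ · (103/3 - 30) · 13 = 169/6.
Change in consumer surplus = 169/6 - 242/3 = -52.5.

-52.5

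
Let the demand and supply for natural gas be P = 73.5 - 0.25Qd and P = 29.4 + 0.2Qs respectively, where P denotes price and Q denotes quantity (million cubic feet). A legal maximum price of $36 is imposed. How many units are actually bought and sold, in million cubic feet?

33

Rearranging demand gives Qd = 294 - 4P; rearranging supply gives Qs = 5P - 147. Without the control the market clears where 294 - 4P = 5P - 147, i.e. P* = 49 and Q* = 98.
Because the ceiling (36) lies below the market-clearing price, it is binding.
At P = 36: Qd = 294 - 4·36 = 150 and Qs = 5·36 - 147 = 33.
The quantity actually transacted is the short side, supply: 33.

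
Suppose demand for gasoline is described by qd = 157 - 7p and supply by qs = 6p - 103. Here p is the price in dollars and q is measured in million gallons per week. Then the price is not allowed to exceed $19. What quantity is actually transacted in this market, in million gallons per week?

11

Setting quantity demanded equal to quantity supplied, 157 - 7p = 6p - 103, gives p* = 20 and q* = 17.
Because the ceiling (19) lies below the market-clearing price, it is binding.
At p = 19: qd = 157 - 7·19 = 24 and qs = 6·19 - 103 = 11.
The quantity actually transacted is the short side, supply: 11.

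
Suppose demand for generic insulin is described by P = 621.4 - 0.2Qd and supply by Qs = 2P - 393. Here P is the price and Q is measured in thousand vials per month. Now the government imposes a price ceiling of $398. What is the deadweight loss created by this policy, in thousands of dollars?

14565.6

Rearranging demand gives Qd = 3107 - 5P. Setting quantity demanded equal to quantity supplied, 3107 - 5P = 2P - 393, gives P* = 500 and Q* = 607.
Since 398 < 500, the ceiling is binding.
At P = 398: Qd = 3107 - 5·398 = 1117 and Qs = 2·398 - 393 = 403.
Quantity traded falls to 403. At Q = 403 the demand price is (3107 - 403)/5 = 540.8 and the supply price is (393 + 403)/2 = 398.
Deadweight loss = ½ · (540.8 - 398) · (607 - 403) = ½ · 142.8 · 204 = 14565.6.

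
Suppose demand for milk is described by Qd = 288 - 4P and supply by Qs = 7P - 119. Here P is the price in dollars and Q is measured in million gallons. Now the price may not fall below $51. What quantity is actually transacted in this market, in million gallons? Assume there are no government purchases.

Setting quantity demanded equal to quantity supplied, 288 - 4P = 7P - 119, gives P* = 37 and Q* = 140.
Since 51 > 37, the floor is binding.
At P = 51: Qd = 288 - 4·51 = 84 and Qs = 7·51 - 119 = 238.
The quantity actually transacted is the short side, demand: 84.

84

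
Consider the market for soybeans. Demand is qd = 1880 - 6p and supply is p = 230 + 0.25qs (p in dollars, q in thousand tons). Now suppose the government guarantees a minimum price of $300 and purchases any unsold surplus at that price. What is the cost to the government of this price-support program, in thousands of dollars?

Rearranging supply gives qs = 4p - 920. Setting quantity demanded equal to quantity supplied, 1880 - 6p = 4p - 920, gives p* = 280 and q* = 200.
Because the floor (300) lies above the market-clearing price, it is binding.
At p = 300: qd = 1880 - 6·300 = 80 and qs = 4·300 - 920 = 280.
Surplus = qs - qd = 200.
Government expenditure = surplus × support price = 200 × 300 = 60000.

60000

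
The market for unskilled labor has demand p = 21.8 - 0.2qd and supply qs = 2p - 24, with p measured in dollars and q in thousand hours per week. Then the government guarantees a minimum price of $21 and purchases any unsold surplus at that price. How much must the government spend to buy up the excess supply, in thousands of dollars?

Rearranging demand gives qd = 109 - 5p. Equilibrium: 109 - 5p = 2p - 24, so 133 = 7p and p* = 19, q* = 14.
Since 21 > 19, the floor is binding.
At p = 21: qd = 109 - 5·21 = 4 and qs = 2·21 - 24 = 18.
Surplus = qs - qd = 14.
Government expenditure = surplus × support price = 14 × 21 = 294.

294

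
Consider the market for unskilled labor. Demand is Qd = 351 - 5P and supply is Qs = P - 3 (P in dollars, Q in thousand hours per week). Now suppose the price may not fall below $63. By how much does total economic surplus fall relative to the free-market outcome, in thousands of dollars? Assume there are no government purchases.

Without the control the market clears where 351 - 5P = P - 3, i.e. P* = 59 and Q* = 56.
The floor of 63 is above the equilibrium price 59, so it binds.
At P = 63: Qd = 351 - 5·63 = 36 and Qs = 63 - 3 = 60.
Quantity traded falls to 36. At Q = 36 the demand price is (351 - 36)/5 = 63 and the supply price is 3 + 36 = 39.
Deadweight loss = ½ · (63 - 39) · (56 - 36) = ½ · 24 · 20 = 240.

240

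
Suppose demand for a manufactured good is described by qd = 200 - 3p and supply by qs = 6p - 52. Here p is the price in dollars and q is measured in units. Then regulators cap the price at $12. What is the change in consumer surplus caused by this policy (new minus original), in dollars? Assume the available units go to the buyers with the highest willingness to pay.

-1216

Without the control the market clears where 200 - 3p = 6p - 52, i.e. p* = 28 and q* = 116.
Since 12 < 28, the ceiling is binding.
At p = 12: qd = 200 - 3·12 = 164 and qs = 6·12 - 52 = 20.
Consumer surplus without the control is ½ · (200/3 - 28) · 116 = 6728/3.
With the ceiling, 20 units are sold at 12 (assume they go to the highest-value buyers). The demand price at q = 20 is 60, so CS = ½ · [(200/3 - 12) + (60 - 12)] · 20 = 3080/3.
Change in consumer surplus = 3080/3 - 6728/3 = -1216.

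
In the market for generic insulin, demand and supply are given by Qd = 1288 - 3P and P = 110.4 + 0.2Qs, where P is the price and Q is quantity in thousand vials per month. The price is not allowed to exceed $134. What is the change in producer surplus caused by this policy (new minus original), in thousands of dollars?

-34368

Rearranging supply gives Qs = 5P - 552. Without the control the market clears where 1288 - 3P = 5P - 552, i.e. P* = 230 and Q* = 598.
Because the ceiling (134) lies below the market-clearing price, it is binding.
At P = 134: Qd = 1288 - 3·134 = 886 and Qs = 5·134 - 552 = 118.
Producer surplus without the control is ½ · (230 - 110.4) · 598 = 35760.4.
With the ceiling, producers sell 118 units at 134, so PS = ½ · (134 - 110.4) · 118 = 1392.4.
Change in producer surplus = 1392.4 - 35760.4 = -34368.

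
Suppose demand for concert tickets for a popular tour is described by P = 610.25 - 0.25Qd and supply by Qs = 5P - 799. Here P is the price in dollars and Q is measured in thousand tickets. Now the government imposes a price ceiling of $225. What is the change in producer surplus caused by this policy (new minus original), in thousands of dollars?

Rearranging demand gives Qd = 2441 - 4P. Equilibrium: 2441 - 4P = 5P - 799, so 3240 = 9P and P* = 360, Q* = 1001.
The ceiling of 225 is below the equilibrium price 360, so it binds.
At P = 225: Qd = 2441 - 4·225 = 1541 and Qs = 5·225 - 799 = 326.
Producer surplus without the control is ½ · (360 - 159.8) · 1001 = 100200.1.
With the ceiling, producers sell 326 units at 225, so PS = ½ · (225 - 159.8) · 326 = 10627.6.
Change in producer surplus = 10627.6 - 100200.1 = -89572.5.

-89572.5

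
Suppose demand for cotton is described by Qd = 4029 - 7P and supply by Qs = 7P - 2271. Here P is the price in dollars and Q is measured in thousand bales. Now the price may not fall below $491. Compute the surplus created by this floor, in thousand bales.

In a free market, 4029 - 7P = 7P - 2271 gives the equilibrium P* = 450, Q* = 879.
Because the floor (491) lies above the market-clearing price, it is binding.
At P = 491: Qd = 4029 - 7·491 = 592 and Qs = 7·491 - 2271 = 1166.
Surplus = Qs - Qd = 1166 - 592 = 574.

574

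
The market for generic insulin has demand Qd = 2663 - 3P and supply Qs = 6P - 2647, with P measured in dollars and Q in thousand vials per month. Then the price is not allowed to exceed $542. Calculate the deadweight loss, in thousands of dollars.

20736

Setting quantity demanded equal to quantity supplied, 2663 - 3P = 6P - 2647, gives P* = 590 and Q* = 893.
Because the ceiling (542) lies below the market-clearing price, it is binding.
At P = 542: Qd = 2663 - 3·542 = 1037 and Qs = 6·542 - 2647 = 605.
Quantity traded falls to 605. At Q = 605 the demand price is (2663 - 605)/3 = 686 and the supply price is (2647 + 605)/6 = 542.
Deadweight loss = ½ · (686 - 542) · (893 - 605) = ½ · 144 · 288 = 20736.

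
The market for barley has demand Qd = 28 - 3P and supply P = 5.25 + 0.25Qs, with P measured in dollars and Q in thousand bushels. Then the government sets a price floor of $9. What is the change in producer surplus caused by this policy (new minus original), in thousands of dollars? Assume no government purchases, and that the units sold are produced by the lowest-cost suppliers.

Rearranging supply gives Qs = 4P - 21. Without the control the market clears where 28 - 3P = 4P - 21, i.e. P* = 7 and Q* = 7.
Because the floor (9) lies above the market-clearing price, it is binding.
At P = 9: Qd = 28 - 3·9 = 1 and Qs = 4·9 - 21 = 15.
Producer surplus without the control is ½ · (7 - 5.25) · 7 = 6.125.
With the floor, 1 units are sold at 9. The supply price at Q = 1 is 5.5, so PS = ½ · [(9 - 5.25) + (9 - 5.5)] · 1 = 3.625.
Change in producer surplus = 3.625 - 6.125 = -2.5.

-2.5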